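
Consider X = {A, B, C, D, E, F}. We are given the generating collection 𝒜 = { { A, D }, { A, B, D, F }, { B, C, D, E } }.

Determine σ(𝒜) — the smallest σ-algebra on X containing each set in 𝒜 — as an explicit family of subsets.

Initial family (5 sets): { {  }, { A, D }, { A, B, D, F }, { B, C, D, E }, X }.
Step 1 adds 4:
  { A, F }  = complement { B, C, D, E }
  { C, E }  = complement { A, B, D, F }
  { B, C, E, F }  = complement { A, D }
  { A, B, C, D, E }  = { A, D } ∪ { B, C, D, E }
  [9 total]
Step 2: +6 →
  { F }  = complement { A, B, C, D, E }
  { A, D, F }  = { A, F } ∪ { A, D }
  { A, C, D, E }  = { A, D } ∪ { C, E }
  { A, C, E, F }  = { A, F } ∪ { C, E }
  { A, B, C, E, F }  = { A, F } ∪ { B, C, E, F }
  { B, C, D, E, F }  = { B, C, D, E } ∪ { B, C, E, F }
  [15 total]
Step 3 (7 new):
  { A }  = complement { B, C, D, E, F }
  { D }  = complement { A, B, C, E, F }
  { B, D }  = complement { A, C, E, F }
  { B, F }  = complement { A, C, D, E }
  { B, C, E }  = complement { A, D, F }
  { C, E, F }  = { C, E } ∪ { F }
  { A, C, D, E, F }  = { A, C, E, F } ∪ { A, D }
  [22 total]
Step 4 (9 new):
  { B }  = complement { A, C, D, E, F }
  { D, F }  = { F } ∪ { D }
  { A, B, D }  = complement { C, E, F }
  { A, B, F }  = { A, F } ∪ { B, F }
  { A, C, E }  = { C, E } ∪ { A }
  { B, D, F }  = { B, D } ∪ { B, F }
  { C, D, E }  = { C, E } ∪ { D }
  { A, B, C, E }  = { B, C, E } ∪ { A }
  { C, D, E, F }  = { C, E, F } ∪ { D }
  [31 total]
Step 5. New:
  { A, B }  = complement { C, D, E, F }
  [32 total]
Step 6: no new sets; the family is a σ-algebra.

σ(𝒜) = { {  }, { A }, { B }, { D }, { F }, { A, B }, { A, D }, { A, F }, { B, D }, { B, F }, { C, E }, { D, F }, { A, B, D }, { A, B, F }, { A, C, E }, { A, D, F }, { B, C, E }, { B, D, F }, { C, D, E }, { C, E, F }, { A, B, C, E }, { A, B, D, F }, { A, C, D, E }, { A, C, E, F }, { B, C, D, E }, { B, C, E, F }, { C, D, E, F }, { A, B, C, D, E }, { A, B, C, E, F }, { A, C, D, E, F }, { B, C, D, E, F }, X }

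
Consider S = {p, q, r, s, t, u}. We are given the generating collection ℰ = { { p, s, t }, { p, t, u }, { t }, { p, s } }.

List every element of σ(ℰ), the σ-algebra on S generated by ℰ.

Initial family (6 sets): { {}, { t }, { p, s }, { p, s, t }, { p, t, u }, S }.
Round 1: +5 →
  { q, r, s }  = S∖{ p, t, u }
  { q, r, u }  = S∖{ p, s, t }
  { p, s, t, u }  = { p, s, t } ∪ { p, t, u }
  { q, r, t, u }  = S∖{ p, s }
  { p, q, r, s, u }  = S∖{ t }
  [11 total]
Round 2. New:
  { q, r }  = S∖{ p, s, t, u }
  { p, q, r, s }  = { q, r, s } ∪ { p, s }
  { q, r, s, t }  = { q, r, s } ∪ { t }
  { q, r, s, u }  = { q, r, s } ∪ { q, r, u }
  { p, q, r, s, t }  = { p, s, t } ∪ { q, r, s }
  { p, q, r, t, u }  = { q, r, u } ∪ { p, t, u }
  { q, r, s, t, u }  = { q, r, s } ∪ { q, r, t, u }
  [18 total]
Round 3. New:
  { p }  = S∖{ q, r, s, t, u }
  { s }  = S∖{ p, q, r, t, u }
  { u }  = S∖{ p, q, r, s, t }
  { p, t }  = S∖{ q, r, s, u }
  { p, u }  = S∖{ q, r, s, t }
  { t, u }  = S∖{ p, q, r, s }
  { q, r, t }  = { q, r } ∪ { t }
  [25 total]
Round 4 adds 7:
  { s, t }  = { t } ∪ { s }
  { s, u }  = { u } ∪ { s }
  { p, q, r }  = { p } ∪ { q, r }
  { p, s, u }  = S∖{ q, r, t }
  { s, t, u }  = { t, u } ∪ { s }
  { p, q, r, t }  = { p } ∪ { q, r, t }
  { p, q, r, u }  = { p } ∪ { q, r, u }
  [32 total]
After Round 5 the family is unchanged; done.

|σ(ℰ)| = 32.  σ(ℰ) = { {}, { p }, { s }, { t }, { u }, { p, s }, { p, t }, { p, u }, { q, r }, { s, t }, { s, u }, { t, u }, { p, q, r }, { p, s, t }, { p, s, u }, { p, t, u }, { q, r, s }, { q, r, t }, { q, r, u }, { s, t, u }, { p, q, r, s }, { p, q, r, t }, { p, q, r, u }, { p, s, t, u }, { q, r, s, t }, { q, r, s, u }, { q, r, t, u }, { p, q, r, s, t }, { p, q, r, s, u }, { p, q, r, t, u }, { q, r, s, t, u }, S }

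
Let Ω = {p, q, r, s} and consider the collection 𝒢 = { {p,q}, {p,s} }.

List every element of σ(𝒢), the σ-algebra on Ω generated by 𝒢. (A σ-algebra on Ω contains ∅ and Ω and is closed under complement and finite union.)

Initial family (4 sets): { {}, {p,q}, {p,s}, Ω }.
Iteration 1. New:
  {q,r}  = {p,s}ᶜ
  {r,s}  = {p,q}ᶜ
  {p,q,s}  = {p,q} ∪ {p,s}
  [7 total]
Iteration 2. New:
  {r}  = {p,q,s}ᶜ
  {p,q,r}  = {q,r} ∪ {p,q}
  {p,r,s}  = {r,s} ∪ {p,s}
  {q,r,s}  = {r,s} ∪ {q,r}
  [11 total]
Iteration 3. New:
  {p}  = {q,r,s}ᶜ
  {q}  = {p,r,s}ᶜ
  {s}  = {p,q,r}ᶜ
  [14 total]
Iteration 4. New:
  {p,r}  = {r} ∪ {p}
  {q,s}  = {s} ∪ {q}
  [16 total]
Iteration 5: no new sets; the family is a σ-algebra.

|σ(𝒢)| = 16.  σ(𝒢) = { {}, {p}, {q}, {r}, {s}, {p,q}, {p,r}, {p,s}, {q,r}, {q,s}, {r,s}, {p,q,r}, {p,q,s}, {p,r,s}, {q,r,s}, Ω }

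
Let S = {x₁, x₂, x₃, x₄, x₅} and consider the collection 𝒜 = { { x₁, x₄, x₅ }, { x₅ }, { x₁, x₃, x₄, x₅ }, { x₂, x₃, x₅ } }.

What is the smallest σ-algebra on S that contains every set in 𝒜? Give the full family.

Seed the family with 𝒜 together with ∅ and S: { ∅, { x₅ }, { x₁, x₄, x₅ }, { x₂, x₃, x₅ }, { x₁, x₃, x₄, x₅ }, S }.
Step 1 (4 new):
  { x₂ }  = { x₁, x₃, x₄, x₅ }ᶜ
  { x₁, x₄ }  = { x₂, x₃, x₅ }ᶜ
  { x₂, x₃ }  = { x₁, x₄, x₅ }ᶜ
  { x₁, x₂, x₃, x₄ }  = { x₅ }ᶜ
  (now 10)
Step 2: +3 →
  { x₂, x₅ }  = { x₂ } ∪ { x₅ }
  { x₁, x₂, x₄ }  = { x₂ } ∪ { x₁, x₄ }
  { x₁, x₂, x₄, x₅ }  = { x₁, x₄, x₅ } ∪ { x₂ }
  (now 13)
Step 3 adds 3:
  { x₃ }  = { x₁, x₂, x₄, x₅ }ᶜ
  { x₃, x₅ }  = { x₁, x₂, x₄ }ᶜ
  { x₁, x₃, x₄ }  = { x₂, x₅ }ᶜ
  (now 16)
Step 4 adds nothing — fixpoint reached.

Therefore σ(𝒜) = { ∅, { x₂ }, { x₃ }, { x₅ }, { x₁, x₄ }, { x₂, x₃ }, { x₂, x₅ }, { x₃, x₅ }, { x₁, x₂, x₄ }, { x₁, x₃, x₄ }, { x₁, x₄, x₅ }, { x₂, x₃, x₅ }, { x₁, x₂, x₃, x₄ }, { x₁, x₂, x₄, x₅ }, { x₁, x₃, x₄, x₅ }, S } (|σ(𝒜)| = 16).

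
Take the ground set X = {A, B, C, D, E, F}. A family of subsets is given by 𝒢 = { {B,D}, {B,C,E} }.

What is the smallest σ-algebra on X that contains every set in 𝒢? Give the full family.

σ(𝒢) = { ∅, {B}, {D}, {A,F}, {B,D}, {C,E}, {A,B,F}, {A,D,F}, {B,C,E}, {C,D,E}, {A,B,D,F}, {A,C,E,F}, {B,C,D,E}, {A,B,C,E,F}, {A,C,D,E,F}, X }

Derivation:
Initial family (4 sets): { ∅, {B,D}, {B,C,E}, X }.
Round 1 (3 new):
  {A,D,F}  = complement {B,C,E}
  {A,C,E,F}  = complement {B,D}
  {B,C,D,E}  = {B,C,E} ∪ {B,D}
  |family| = 7
Round 2. New:
  {A,F}  = complement {B,C,D,E}
  {A,B,D,F}  = {A,D,F} ∪ {B,D}
  {A,B,C,E,F}  = {A,C,E,F} ∪ {B,C,E}
  {A,C,D,E,F}  = {A,C,E,F} ∪ {A,D,F}
  |family| = 11
Round 3 adds 3:
  {B}  = complement {A,C,D,E,F}
  {D}  = complement {A,B,C,E,F}
  {C,E}  = complement {A,B,D,F}
  |family| = 14
Round 4. New:
  {A,B,F}  = {A,F} ∪ {B}
  {C,D,E}  = {D} ∪ {C,E}
  |family| = 16
After Round 5 the family is unchanged; done.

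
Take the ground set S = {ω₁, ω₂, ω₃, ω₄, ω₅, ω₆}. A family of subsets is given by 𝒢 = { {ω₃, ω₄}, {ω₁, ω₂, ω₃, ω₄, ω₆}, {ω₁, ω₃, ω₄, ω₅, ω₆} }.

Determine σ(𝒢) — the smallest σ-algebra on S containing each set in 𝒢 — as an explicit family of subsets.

Seed the family with 𝒢 together with ∅ and S: { ∅, {ω₃, ω₄}, {ω₁, ω₂, ω₃, ω₄, ω₆}, {ω₁, ω₃, ω₄, ω₅, ω₆}, S }.
Pass 1: 3 new —
  {ω₂}  = S∖{ω₁, ω₃, ω₄, ω₅, ω₆}
  {ω₅}  = S∖{ω₁, ω₂, ω₃, ω₄, ω₆}
  {ω₁, ω₂, ω₅, ω₆}  = S∖{ω₃, ω₄}
  — 8 sets.
Pass 2. New:
  {ω₂, ω₅}  = {ω₂} ∪ {ω₅}
  {ω₂, ω₃, ω₄}  = {ω₂} ∪ {ω₃, ω₄}
  {ω₃, ω₄, ω₅}  = {ω₃, ω₄} ∪ {ω₅}
  — 11 sets.
Pass 3 (4 new):
  {ω₁, ω₂, ω₆}  = S∖{ω₃, ω₄, ω₅}
  {ω₁, ω₅, ω₆}  = S∖{ω₂, ω₃, ω₄}
  {ω₁, ω₃, ω₄, ω₆}  = S∖{ω₂, ω₅}
  {ω₂, ω₃, ω₄, ω₅}  = {ω₂, ω₅} ∪ {ω₃, ω₄, ω₅}
  — 15 sets.
Pass 4 adds 1:
  {ω₁, ω₆}  = S∖{ω₂, ω₃, ω₄, ω₅}
  — 16 sets.
After Pass 5 the family is unchanged; done.

|σ(𝒢)| = 16.  σ(𝒢) = { ∅, {ω₂}, {ω₅}, {ω₁, ω₆}, {ω₂, ω₅}, {ω₃, ω₄}, {ω₁, ω₂, ω₆}, {ω₁, ω₅, ω₆}, {ω₂, ω₃, ω₄}, {ω₃, ω₄, ω₅}, {ω₁, ω₂, ω₅, ω₆}, {ω₁, ω₃, ω₄, ω₆}, {ω₂, ω₃, ω₄, ω₅}, {ω₁, ω₂, ω₃, ω₄, ω₆}, {ω₁, ω₃, ω₄, ω₅, ω₆}, S }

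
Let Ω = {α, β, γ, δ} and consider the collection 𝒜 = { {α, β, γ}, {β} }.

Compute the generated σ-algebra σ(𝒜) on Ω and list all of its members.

Initial family (4 sets): { {}, {β}, {α, β, γ}, Ω }.
Step 1 adds 2:
  {δ}  = ᶜ of {α, β, γ}
  {α, γ, δ}  = ᶜ of {β}
  (now 6)
Step 2: 1 new —
  {β, δ}  = {δ} ∪ {β}
  (now 7)
Step 3: +1 →
  {α, γ}  = ᶜ of {β, δ}
  (now 8)
Step 4: closed — nothing new.

Hence σ(𝒜) has 8 members: { {}, {β}, {δ}, {α, γ}, {β, δ}, {α, β, γ}, {α, γ, δ}, Ω }.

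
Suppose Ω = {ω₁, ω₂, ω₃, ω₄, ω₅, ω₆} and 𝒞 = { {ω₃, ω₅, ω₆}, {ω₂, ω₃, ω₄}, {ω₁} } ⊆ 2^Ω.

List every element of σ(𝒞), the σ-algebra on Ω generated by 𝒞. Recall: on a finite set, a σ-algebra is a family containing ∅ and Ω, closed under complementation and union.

σ(𝒞) = { {}, {ω₁}, {ω₃}, {ω₁, ω₃}, {ω₂, ω₄}, {ω₅, ω₆}, {ω₁, ω₂, ω₄}, {ω₁, ω₅, ω₆}, {ω₂, ω₃, ω₄}, {ω₃, ω₅, ω₆}, {ω₁, ω₂, ω₃, ω₄}, {ω₁, ω₃, ω₅, ω₆}, {ω₂, ω₄, ω₅, ω₆}, {ω₁, ω₂, ω₄, ω₅, ω₆}, {ω₂, ω₃, ω₄, ω₅, ω₆}, Ω }

Check:
Take S₀ = 𝒞 ∪ {∅, Ω} = { {}, {ω₁}, {ω₂, ω₃, ω₄}, {ω₃, ω₅, ω₆}, Ω }.
Step 1 adds 5:
  {ω₁, ω₂, ω₄}  = ᶜ of {ω₃, ω₅, ω₆}
  {ω₁, ω₅, ω₆}  = ᶜ of {ω₂, ω₃, ω₄}
  {ω₁, ω₂, ω₃, ω₄}  = {ω₂, ω₃, ω₄} ∪ {ω₁}
  {ω₁, ω₃, ω₅, ω₆}  = {ω₃, ω₅, ω₆} ∪ {ω₁}
  {ω₂, ω₃, ω₄, ω₅, ω₆}  = ᶜ of {ω₁}
  — 10 sets.
Step 2 adds 3:
  {ω₂, ω₄}  = ᶜ of {ω₁, ω₃, ω₅, ω₆}
  {ω₅, ω₆}  = ᶜ of {ω₁, ω₂, ω₃, ω₄}
  {ω₁, ω₂, ω₄, ω₅, ω₆}  = {ω₁, ω₂, ω₄} ∪ {ω₁, ω₅, ω₆}
  — 13 sets.
Step 3. New:
  {ω₃}  = ᶜ of {ω₁, ω₂, ω₄, ω₅, ω₆}
  {ω₂, ω₄, ω₅, ω₆}  = {ω₅, ω₆} ∪ {ω₂, ω₄}
  — 15 sets.
Step 4. New:
  {ω₁, ω₃}  = ᶜ of {ω₂, ω₄, ω₅, ω₆}
  — 16 sets.
Step 5: no new sets; the family is a σ-algebra.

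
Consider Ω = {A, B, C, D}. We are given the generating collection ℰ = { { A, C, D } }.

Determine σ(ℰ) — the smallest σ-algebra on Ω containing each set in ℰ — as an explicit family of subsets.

Begin from { {  }, { A, C, D }, Ω } (that is, ℰ plus ∅ and Ω).
Round 1: 1 new —
  { B }  = complement { A, C, D }
  [4 total]
Round 2: already closed under ᶜ and ∪.

Therefore σ(ℰ) = { {  }, { B }, { A, C, D }, Ω } (|σ(ℰ)| = 4).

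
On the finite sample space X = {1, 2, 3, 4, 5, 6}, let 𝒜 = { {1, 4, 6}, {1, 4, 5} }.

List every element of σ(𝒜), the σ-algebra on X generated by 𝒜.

Take S₀ = 𝒜 ∪ {∅, X} = { ∅, {1, 4, 5}, {1, 4, 6}, X }.
Round 1: +3 →
  {2, 3, 5}  = X∖{1, 4, 6}
  {2, 3, 6}  = X∖{1, 4, 5}
  {1, 4, 5, 6}  = {1, 4, 6} ∪ {1, 4, 5}
  |family| = 7
Round 2: +4 →
  {2, 3}  = X∖{1, 4, 5, 6}
  {2, 3, 5, 6}  = {2, 3, 5} ∪ {2, 3, 6}
  {1, 2, 3, 4, 5}  = {1, 4, 5} ∪ {2, 3, 5}
  {1, 2, 3, 4, 6}  = {2, 3, 6} ∪ {1, 4, 6}
  |family| = 11
Round 3: 3 new —
  {5}  = X∖{1, 2, 3, 4, 6}
  {6}  = X∖{1, 2, 3, 4, 5}
  {1, 4}  = X∖{2, 3, 5, 6}
  |family| = 14
Round 4 adds 2:
  {5, 6}  = {5} ∪ {6}
  {1, 2, 3, 4}  = {2, 3} ∪ {1, 4}
  |family| = 16
Round 5 adds nothing — fixpoint reached.

Therefore σ(𝒜) = { ∅, {5}, {6}, {1, 4}, {2, 3}, {5, 6}, {1, 4, 5}, {1, 4, 6}, {2, 3, 5}, {2, 3, 6}, {1, 2, 3, 4}, {1, 4, 5, 6}, {2, 3, 5, 6}, {1, 2, 3, 4, 5}, {1, 2, 3, 4, 6}, X } (|σ(𝒜)| = 16).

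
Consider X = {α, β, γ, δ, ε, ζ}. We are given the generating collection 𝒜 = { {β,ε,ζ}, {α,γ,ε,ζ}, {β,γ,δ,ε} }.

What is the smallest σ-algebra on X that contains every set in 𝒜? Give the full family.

σ(𝒜) (64 sets): { {}, {α}, {β}, {γ}, {δ}, {ε}, {ζ}, {α,β}, {α,γ}, {α,δ}, {α,ε}, {α,ζ}, {β,γ}, {β,δ}, {β,ε}, {β,ζ}, {γ,δ}, {γ,ε}, {γ,ζ}, {δ,ε}, {δ,ζ}, {ε,ζ}, {α,β,γ}, {α,β,δ}, {α,β,ε}, {α,β,ζ}, {α,γ,δ}, {α,γ,ε}, {α,γ,ζ}, {α,δ,ε}, {α,δ,ζ}, {α,ε,ζ}, {β,γ,δ}, {β,γ,ε}, {β,γ,ζ}, {β,δ,ε}, {β,δ,ζ}, {β,ε,ζ}, {γ,δ,ε}, {γ,δ,ζ}, {γ,ε,ζ}, {δ,ε,ζ}, {α,β,γ,δ}, {α,β,γ,ε}, {α,β,γ,ζ}, {α,β,δ,ε}, {α,β,δ,ζ}, {α,β,ε,ζ}, {α,γ,δ,ε}, {α,γ,δ,ζ}, {α,γ,ε,ζ}, {α,δ,ε,ζ}, {β,γ,δ,ε}, {β,γ,δ,ζ}, {β,γ,ε,ζ}, {β,δ,ε,ζ}, {γ,δ,ε,ζ}, {α,β,γ,δ,ε}, {α,β,γ,δ,ζ}, {α,β,γ,ε,ζ}, {α,β,δ,ε,ζ}, {α,γ,δ,ε,ζ}, {β,γ,δ,ε,ζ}, X }

Working:
Seed the family with 𝒜 together with ∅ and X: { {}, {β,ε,ζ}, {α,γ,ε,ζ}, {β,γ,δ,ε}, X }.
Iteration 1 adds 5:
  {α,ζ}  = X∖{β,γ,δ,ε}
  {β,δ}  = X∖{α,γ,ε,ζ}
  {α,γ,δ}  = X∖{β,ε,ζ}
  {α,β,γ,ε,ζ}  = {α,γ,ε,ζ} ∪ {β,ε,ζ}
  {β,γ,δ,ε,ζ}  = {β,ε,ζ} ∪ {β,γ,δ,ε}
  (now 10)
Iteration 2: +9 →
  {α}  = X∖{β,γ,δ,ε,ζ}
  {δ}  = X∖{α,β,γ,ε,ζ}
  {α,β,γ,δ}  = {α,γ,δ} ∪ {β,δ}
  {α,β,δ,ζ}  = {α,ζ} ∪ {β,δ}
  {α,β,ε,ζ}  = {α,ζ} ∪ {β,ε,ζ}
  {α,γ,δ,ζ}  = {α,ζ} ∪ {α,γ,δ}
  {β,δ,ε,ζ}  = {β,ε,ζ} ∪ {β,δ}
  {α,β,γ,δ,ε}  = {β,γ,δ,ε} ∪ {α,γ,δ}
  {α,γ,δ,ε,ζ}  = {α,γ,ε,ζ} ∪ {α,γ,δ}
  (now 19)
Iteration 3 adds 12:
  {β}  = X∖{α,γ,δ,ε,ζ}
  {ζ}  = X∖{α,β,γ,δ,ε}
  {α,γ}  = X∖{β,δ,ε,ζ}
  {α,δ}  = {δ} ∪ {α}
  {β,ε}  = X∖{α,γ,δ,ζ}
  {γ,δ}  = X∖{α,β,ε,ζ}
  {γ,ε}  = X∖{α,β,δ,ζ}
  {ε,ζ}  = X∖{α,β,γ,δ}
  {α,β,δ}  = {β,δ} ∪ {α}
  {α,δ,ζ}  = {α,ζ} ∪ {δ}
  {α,β,γ,δ,ζ}  = {α,ζ} ∪ {α,β,γ,δ}
  {α,β,δ,ε,ζ}  = {α,ζ} ∪ {β,δ,ε,ζ}
  (now 31)
Iteration 4 adds 25:
  {γ}  = X∖{α,β,δ,ε,ζ}
  {ε}  = X∖{α,β,γ,δ,ζ}
  {α,β}  = {α} ∪ {β}
  {β,ζ}  = {β} ∪ {ζ}
  {δ,ζ}  = {ζ} ∪ {δ}
  {α,β,γ}  = {β} ∪ {α,γ}
  {α,β,ε}  = {β,ε} ∪ {α}
  {α,β,ζ}  = {α,ζ} ∪ {β}
  {α,γ,ε}  = {α} ∪ {γ,ε}
  {α,γ,ζ}  = {α,ζ} ∪ {α,γ}
  {α,ε,ζ}  = {ε,ζ} ∪ {α}
  {β,γ,δ}  = {γ,δ} ∪ {β}
  {β,γ,ε}  = X∖{α,δ,ζ}
  {β,δ,ε}  = {β,ε} ∪ {δ}
  {β,δ,ζ}  = {ζ} ∪ {β,δ}
  {γ,δ,ε}  = {γ,δ} ∪ {γ,ε}
  {γ,δ,ζ}  = {γ,δ} ∪ {ζ}
  {γ,ε,ζ}  = X∖{α,β,δ}
  {δ,ε,ζ}  = {ε,ζ} ∪ {δ}
  {α,β,γ,ε}  = {β,ε} ∪ {α,γ}
  {α,β,δ,ε}  = {β,ε} ∪ {α,β,δ}
  {α,γ,δ,ε}  = {α,γ,δ} ∪ {γ,ε}
  {α,δ,ε,ζ}  = {ε,ζ} ∪ {α,δ,ζ}
  {β,γ,ε,ζ}  = X∖{α,δ}
  {γ,δ,ε,ζ}  = {γ,δ} ∪ {ε,ζ}
  (now 56)
Iteration 5: +8 →
  {α,ε}  = {α} ∪ {ε}
  {β,γ}  = X∖{α,δ,ε,ζ}
  {γ,ζ}  = X∖{α,β,δ,ε}
  {δ,ε}  = {δ} ∪ {ε}
  {α,δ,ε}  = {α,δ} ∪ {ε}
  {β,γ,ζ}  = {β,ζ} ∪ {γ}
  {α,β,γ,ζ}  = {α,γ,ζ} ∪ {β}
  {β,γ,δ,ζ}  = {β,δ,ζ} ∪ {γ,δ}
  (now 64)
Iteration 6 adds nothing — fixpoint reached.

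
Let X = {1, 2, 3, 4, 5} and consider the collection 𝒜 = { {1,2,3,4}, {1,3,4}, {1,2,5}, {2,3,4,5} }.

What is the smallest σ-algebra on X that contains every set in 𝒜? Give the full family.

Answer: σ(𝒜) = { ∅, {1}, {2}, {5}, {1,2}, {1,5}, {2,5}, {3,4}, {1,2,5}, {1,3,4}, {2,3,4}, {3,4,5}, {1,2,3,4}, {1,3,4,5}, {2,3,4,5}, X }

Trace:
Seed the family with 𝒜 together with ∅ and X: { ∅, {1,2,5}, {1,3,4}, {1,2,3,4}, {2,3,4,5}, X }.
Step 1 adds 4:
  {1}  = X∖{2,3,4,5}
  {5}  = X∖{1,2,3,4}
  {2,5}  = X∖{1,3,4}
  {3,4}  = X∖{1,2,5}
  |family| = 10
Step 2. New:
  {1,5}  = {5} ∪ {1}
  {3,4,5}  = {3,4} ∪ {5}
  {1,3,4,5}  = {5} ∪ {1,3,4}
  |family| = 13
Step 3: +3 →
  {2}  = X∖{1,3,4,5}
  {1,2}  = X∖{3,4,5}
  {2,3,4}  = X∖{1,5}
  |family| = 16
Step 4: stable.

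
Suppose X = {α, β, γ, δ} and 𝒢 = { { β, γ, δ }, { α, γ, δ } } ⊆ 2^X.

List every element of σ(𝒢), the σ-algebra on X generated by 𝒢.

Take S₀ = 𝒢 ∪ {∅, X} = { ∅, { α, γ, δ }, { β, γ, δ }, X }.
Iteration 1 (2 new):
  { α }  = complement { β, γ, δ }
  { β }  = complement { α, γ, δ }
Iteration 2: +1 →
  { α, β }  = { β } ∪ { α }
Iteration 3 adds 1:
  { γ, δ }  = complement { α, β }
Iteration 4: stable.

Hence σ(𝒢) has 8 members: { ∅, { α }, { β }, { α, β }, { γ, δ }, { α, γ, δ }, { β, γ, δ }, X }.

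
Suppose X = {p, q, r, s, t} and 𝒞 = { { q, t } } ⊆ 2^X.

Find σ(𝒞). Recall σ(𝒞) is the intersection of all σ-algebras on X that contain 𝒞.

σ(𝒞) = { {}, { q, t }, { p, r, s }, X }

Check:
Initial family (3 sets): { {}, { q, t }, X }.
Step 1 (1 new):
  { p, r, s }  = { q, t }ᶜ
  [4 total]
After Step 2 the family is unchanged; done.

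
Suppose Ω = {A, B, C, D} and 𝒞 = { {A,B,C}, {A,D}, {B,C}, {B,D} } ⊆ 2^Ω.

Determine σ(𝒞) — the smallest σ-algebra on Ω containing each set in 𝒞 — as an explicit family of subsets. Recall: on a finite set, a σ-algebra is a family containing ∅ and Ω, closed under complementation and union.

Take S₀ = 𝒞 ∪ {∅, Ω} = { {}, {A,D}, {B,C}, {B,D}, {A,B,C}, Ω }.
Iteration 1. New:
  {D}  = {A,B,C}ᶜ
  {A,C}  = {B,D}ᶜ
  {A,B,D}  = {A,D} ∪ {B,D}
  {B,C,D}  = {B,C} ∪ {B,D}
  (now 10)
Iteration 2 adds 3:
  {A}  = {B,C,D}ᶜ
  {C}  = {A,B,D}ᶜ
  {A,C,D}  = {A,D} ∪ {A,C}
  (now 13)
Iteration 3 adds 2:
  {B}  = {A,C,D}ᶜ
  {C,D}  = {C} ∪ {D}
  (now 15)
Iteration 4: +1 →
  {A,B}  = {C,D}ᶜ
  (now 16)
Iteration 5: no new sets; the family is a σ-algebra.

Hence σ(𝒞) has 16 members: { {}, {A}, {B}, {C}, {D}, {A,B}, {A,C}, {A,D}, {B,C}, {B,D}, {C,D}, {A,B,C}, {A,B,D}, {A,C,D}, {B,C,D}, Ω }.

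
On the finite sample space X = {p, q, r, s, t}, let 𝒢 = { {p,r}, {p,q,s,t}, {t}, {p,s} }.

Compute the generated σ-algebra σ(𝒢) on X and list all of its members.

σ(𝒢) (32 sets): { {}, {p}, {q}, {r}, {s}, {t}, {p,q}, {p,r}, {p,s}, {p,t}, {q,r}, {q,s}, {q,t}, {r,s}, {r,t}, {s,t}, {p,q,r}, {p,q,s}, {p,q,t}, {p,r,s}, {p,r,t}, {p,s,t}, {q,r,s}, {q,r,t}, {q,s,t}, {r,s,t}, {p,q,r,s}, {p,q,r,t}, {p,q,s,t}, {p,r,s,t}, {q,r,s,t}, X }

Trace:
Start: 𝒢 ∪ {∅, X} = { {}, {t}, {p,r}, {p,s}, {p,q,s,t}, X }.
Pass 1. New:
  {r}  = ᶜ of {p,q,s,t}
  {p,r,s}  = {p,s} ∪ {p,r}
  {p,r,t}  = {p,r} ∪ {t}
  {p,s,t}  = {p,s} ∪ {t}
  {q,r,t}  = ᶜ of {p,s}
  {q,s,t}  = ᶜ of {p,r}
  {p,q,r,s}  = ᶜ of {t}
  |family| = 13
Pass 2. New:
  {q,r}  = ᶜ of {p,s,t}
  {q,s}  = ᶜ of {p,r,t}
  {q,t}  = ᶜ of {p,r,s}
  {r,t}  = {t} ∪ {r}
  {p,q,r,t}  = {p,r,t} ∪ {q,r,t}
  {p,r,s,t}  = {p,s,t} ∪ {p,r,t}
  {q,r,s,t}  = {r} ∪ {q,s,t}
  |family| = 20
Pass 3 (6 new):
  {p}  = ᶜ of {q,r,s,t}
  {q}  = ᶜ of {p,r,s,t}
  {s}  = ᶜ of {p,q,r,t}
  {p,q,r}  = {p,r} ∪ {q,r}
  {p,q,s}  = ᶜ of {r,t}
  {q,r,s}  = {q,s} ∪ {r}
  |family| = 26
Pass 4 adds 6:
  {p,q}  = {q} ∪ {p}
  {p,t}  = ᶜ of {q,r,s}
  {r,s}  = {r} ∪ {s}
  {s,t}  = ᶜ of {p,q,r}
  {p,q,t}  = {q,t} ∪ {p}
  {r,s,t}  = {s} ∪ {r,t}
  |family| = 32
Pass 5: no new sets; the family is a σ-algebra.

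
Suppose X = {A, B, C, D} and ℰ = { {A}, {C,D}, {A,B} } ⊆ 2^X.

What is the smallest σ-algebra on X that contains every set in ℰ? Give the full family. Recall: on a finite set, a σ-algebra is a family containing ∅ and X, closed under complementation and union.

|σ(ℰ)| = 8.  σ(ℰ) = { {}, {A}, {B}, {A,B}, {C,D}, {A,C,D}, {B,C,D}, X }

Trace:
Begin from { {}, {A}, {A,B}, {C,D}, X } (that is, ℰ plus ∅ and X).
Round 1: +2 →
  {A,C,D}  = {C,D} ∪ {A}
  {B,C,D}  = {A}ᶜ
  — 7 sets.
Round 2 (1 new):
  {B}  = {A,C,D}ᶜ
  — 8 sets.
Round 3: stable.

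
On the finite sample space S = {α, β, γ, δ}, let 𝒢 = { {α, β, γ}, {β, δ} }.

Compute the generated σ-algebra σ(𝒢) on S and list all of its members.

Seed the family with 𝒢 together with ∅ and S: { {}, {β, δ}, {α, β, γ}, S }.
Iteration 1 adds 2:
  {δ}  = ᶜ of {α, β, γ}
  {α, γ}  = ᶜ of {β, δ}
  [6 total]
Iteration 2: +1 →
  {α, γ, δ}  = {α, γ} ∪ {δ}
  [7 total]
Iteration 3: 1 new —
  {β}  = ᶜ of {α, γ, δ}
  [8 total]
Iteration 4: no new sets; the family is a σ-algebra.

|σ(𝒢)| = 8.  σ(𝒢) = { {}, {β}, {δ}, {α, γ}, {β, δ}, {α, β, γ}, {α, γ, δ}, S }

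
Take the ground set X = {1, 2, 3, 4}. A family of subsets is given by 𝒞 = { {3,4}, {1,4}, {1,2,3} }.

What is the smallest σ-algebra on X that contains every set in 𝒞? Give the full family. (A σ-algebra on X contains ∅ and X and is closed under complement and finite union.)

σ(𝒞) (16 sets): { ∅, {1}, {2}, {3}, {4}, {1,2}, {1,3}, {1,4}, {2,3}, {2,4}, {3,4}, {1,2,3}, {1,2,4}, {1,3,4}, {2,3,4}, X }

Derivation:
Start: 𝒞 ∪ {∅, X} = { ∅, {1,4}, {3,4}, {1,2,3}, X }.
Pass 1. New:
  {4}  = ᶜ of {1,2,3}
  {1,2}  = ᶜ of {3,4}
  {2,3}  = ᶜ of {1,4}
  {1,3,4}  = {3,4} ∪ {1,4}
  |family| = 9
Pass 2 (3 new):
  {2}  = ᶜ of {1,3,4}
  {1,2,4}  = {1,2} ∪ {1,4}
  {2,3,4}  = {3,4} ∪ {2,3}
  |family| = 12
Pass 3 (3 new):
  {1}  = ᶜ of {2,3,4}
  {3}  = ᶜ of {1,2,4}
  {2,4}  = {4} ∪ {2}
  |family| = 15
Pass 4: 1 new —
  {1,3}  = ᶜ of {2,4}
  |family| = 16
Pass 5: stable.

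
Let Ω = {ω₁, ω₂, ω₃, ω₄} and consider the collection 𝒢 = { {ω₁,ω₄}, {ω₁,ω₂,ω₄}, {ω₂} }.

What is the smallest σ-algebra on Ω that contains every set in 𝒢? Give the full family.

Take S₀ = 𝒢 ∪ {∅, Ω} = { {}, {ω₂}, {ω₁,ω₄}, {ω₁,ω₂,ω₄}, Ω }.
Pass 1 (3 new):
  {ω₃}  = complement {ω₁,ω₂,ω₄}
  {ω₂,ω₃}  = complement {ω₁,ω₄}
  {ω₁,ω₃,ω₄}  = complement {ω₂}
  [8 total]
Pass 2: no new sets; the family is a σ-algebra.

Therefore σ(𝒢) = { {}, {ω₂}, {ω₃}, {ω₁,ω₄}, {ω₂,ω₃}, {ω₁,ω₂,ω₄}, {ω₁,ω₃,ω₄}, Ω } (|σ(𝒢)| = 8).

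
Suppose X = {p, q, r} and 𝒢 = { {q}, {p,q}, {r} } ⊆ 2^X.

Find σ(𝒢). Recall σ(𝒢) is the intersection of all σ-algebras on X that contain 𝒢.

Answer: σ(𝒢) = { ∅, {p}, {q}, {r}, {p,q}, {p,r}, {q,r}, X }

Derivation:
Seed the family with 𝒢 together with ∅ and X: { ∅, {q}, {r}, {p,q}, X }.
Step 1: 2 new —
  {p,r}  = {q}ᶜ
  {q,r}  = {r} ∪ {q}
Step 2. New:
  {p}  = {q,r}ᶜ
Step 3: closed — nothing new.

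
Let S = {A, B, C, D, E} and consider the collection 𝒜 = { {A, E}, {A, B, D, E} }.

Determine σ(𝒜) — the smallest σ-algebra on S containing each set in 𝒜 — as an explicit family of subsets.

|σ(𝒜)| = 8.  σ(𝒜) = { {}, {C}, {A, E}, {B, D}, {A, C, E}, {B, C, D}, {A, B, D, E}, S }

Derivation:
Initial family (4 sets): { {}, {A, E}, {A, B, D, E}, S }.
Iteration 1 adds 2:
  {C}  = complement {A, B, D, E}
  {B, C, D}  = complement {A, E}
Iteration 2: 1 new —
  {A, C, E}  = {C} ∪ {A, E}
Iteration 3 adds 1:
  {B, D}  = complement {A, C, E}
Iteration 4: closed — nothing new.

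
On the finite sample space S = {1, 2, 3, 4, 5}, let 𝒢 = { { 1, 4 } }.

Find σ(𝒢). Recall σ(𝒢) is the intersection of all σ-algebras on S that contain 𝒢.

Answer: σ(𝒢) = { {  }, { 1, 4 }, { 2, 3, 5 }, S }

Trace:
Begin from { {  }, { 1, 4 }, S } (that is, 𝒢 plus ∅ and S).
Iteration 1 adds 1:
  { 2, 3, 5 }  = S∖{ 1, 4 }
Iteration 2: already closed under ᶜ and ∪.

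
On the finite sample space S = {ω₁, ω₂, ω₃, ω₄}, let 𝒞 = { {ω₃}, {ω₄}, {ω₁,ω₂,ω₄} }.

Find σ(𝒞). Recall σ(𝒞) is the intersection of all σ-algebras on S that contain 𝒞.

Seed the family with 𝒞 together with ∅ and S: { {}, {ω₃}, {ω₄}, {ω₁,ω₂,ω₄}, S }.
Step 1: +2 →
  {ω₃,ω₄}  = {ω₃} ∪ {ω₄}
  {ω₁,ω₂,ω₃}  = S∖{ω₄}
  |family| = 7
Step 2 adds 1:
  {ω₁,ω₂}  = S∖{ω₃,ω₄}
  |family| = 8
After Step 3 the family is unchanged; done.

Hence σ(𝒞) has 8 members: { {}, {ω₃}, {ω₄}, {ω₁,ω₂}, {ω₃,ω₄}, {ω₁,ω₂,ω₃}, {ω₁,ω₂,ω₄}, S }.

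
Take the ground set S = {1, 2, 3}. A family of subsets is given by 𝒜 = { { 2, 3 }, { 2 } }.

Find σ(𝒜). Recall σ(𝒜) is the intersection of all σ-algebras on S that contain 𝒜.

Answer: σ(𝒜) = { {}, { 1 }, { 2 }, { 3 }, { 1, 2 }, { 1, 3 }, { 2, 3 }, S }

Derivation:
Start: 𝒜 ∪ {∅, S} = { {}, { 2 }, { 2, 3 }, S }.
Round 1 (2 new):
  { 1 }  = ᶜ of { 2, 3 }
  { 1, 3 }  = ᶜ of { 2 }
  [6 total]
Round 2. New:
  { 1, 2 }  = { 2 } ∪ { 1 }
  [7 total]
Round 3 adds 1:
  { 3 }  = ᶜ of { 1, 2 }
  [8 total]
After Round 4 the family is unchanged; done.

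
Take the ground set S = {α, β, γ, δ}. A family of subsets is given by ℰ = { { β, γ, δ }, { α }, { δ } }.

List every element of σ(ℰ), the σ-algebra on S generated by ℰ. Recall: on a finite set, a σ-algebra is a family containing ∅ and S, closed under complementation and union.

Start: ℰ ∪ {∅, S} = { {}, { α }, { δ }, { β, γ, δ }, S }.
Round 1 adds 2:
  { α, δ }  = { δ } ∪ { α }
  { α, β, γ }  = S∖{ δ }
  |family| = 7
Round 2: 1 new —
  { β, γ }  = S∖{ α, δ }
  |family| = 8
Round 3: stable.

σ(ℰ) = { {}, { α }, { δ }, { α, δ }, { β, γ }, { α, β, γ }, { β, γ, δ }, S }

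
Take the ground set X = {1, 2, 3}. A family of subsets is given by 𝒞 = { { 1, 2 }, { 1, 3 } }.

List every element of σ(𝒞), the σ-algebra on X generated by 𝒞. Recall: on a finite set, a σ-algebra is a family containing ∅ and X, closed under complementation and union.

|σ(𝒞)| = 8.  σ(𝒞) = { ∅, { 1 }, { 2 }, { 3 }, { 1, 2 }, { 1, 3 }, { 2, 3 }, X }

Derivation:
Initial family (4 sets): { ∅, { 1, 2 }, { 1, 3 }, X }.
Round 1. New:
  { 2 }  = ᶜ of { 1, 3 }
  { 3 }  = ᶜ of { 1, 2 }
  — 6 sets.
Round 2 adds 1:
  { 2, 3 }  = { 3 } ∪ { 2 }
  — 7 sets.
Round 3 adds 1:
  { 1 }  = ᶜ of { 2, 3 }
  — 8 sets.
Round 4: closed — nothing new.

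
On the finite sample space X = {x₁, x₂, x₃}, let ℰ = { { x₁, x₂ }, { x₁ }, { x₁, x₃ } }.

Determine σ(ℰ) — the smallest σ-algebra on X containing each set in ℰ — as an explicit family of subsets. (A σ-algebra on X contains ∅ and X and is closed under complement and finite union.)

|σ(ℰ)| = 8.  σ(ℰ) = { {}, { x₁ }, { x₂ }, { x₃ }, { x₁, x₂ }, { x₁, x₃ }, { x₂, x₃ }, X }

Trace:
Start: ℰ ∪ {∅, X} = { {}, { x₁ }, { x₁, x₂ }, { x₁, x₃ }, X }.
Iteration 1. New:
  { x₂ }  = X∖{ x₁, x₃ }
  { x₃ }  = X∖{ x₁, x₂ }
  { x₂, x₃ }  = X∖{ x₁ }
  [8 total]
Iteration 2: stable.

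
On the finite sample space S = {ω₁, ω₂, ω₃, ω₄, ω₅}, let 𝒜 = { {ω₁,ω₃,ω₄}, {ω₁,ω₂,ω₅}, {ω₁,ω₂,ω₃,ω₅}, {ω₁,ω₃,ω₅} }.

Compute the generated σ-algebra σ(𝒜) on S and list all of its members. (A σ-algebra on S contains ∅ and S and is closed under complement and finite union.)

Answer: σ(𝒜) = { {}, {ω₁}, {ω₂}, {ω₃}, {ω₄}, {ω₅}, {ω₁,ω₂}, {ω₁,ω₃}, {ω₁,ω₄}, {ω₁,ω₅}, {ω₂,ω₃}, {ω₂,ω₄}, {ω₂,ω₅}, {ω₃,ω₄}, {ω₃,ω₅}, {ω₄,ω₅}, {ω₁,ω₂,ω₃}, {ω₁,ω₂,ω₄}, {ω₁,ω₂,ω₅}, {ω₁,ω₃,ω₄}, {ω₁,ω₃,ω₅}, {ω₁,ω₄,ω₅}, {ω₂,ω₃,ω₄}, {ω₂,ω₃,ω₅}, {ω₂,ω₄,ω₅}, {ω₃,ω₄,ω₅}, {ω₁,ω₂,ω₃,ω₄}, {ω₁,ω₂,ω₃,ω₅}, {ω₁,ω₂,ω₄,ω₅}, {ω₁,ω₃,ω₄,ω₅}, {ω₂,ω₃,ω₄,ω₅}, S }

Derivation:
Start: 𝒜 ∪ {∅, S} = { {}, {ω₁,ω₂,ω₅}, {ω₁,ω₃,ω₄}, {ω₁,ω₃,ω₅}, {ω₁,ω₂,ω₃,ω₅}, S }.
Step 1: 5 new —
  {ω₄}  = {ω₁,ω₂,ω₃,ω₅}ᶜ
  {ω₂,ω₄}  = {ω₁,ω₃,ω₅}ᶜ
  {ω₂,ω₅}  = {ω₁,ω₃,ω₄}ᶜ
  {ω₃,ω₄}  = {ω₁,ω₂,ω₅}ᶜ
  {ω₁,ω₃,ω₄,ω₅}  = {ω₁,ω₃,ω₄} ∪ {ω₁,ω₃,ω₅}
  (now 11)
Step 2 (6 new):
  {ω₂}  = {ω₁,ω₃,ω₄,ω₅}ᶜ
  {ω₂,ω₃,ω₄}  = {ω₃,ω₄} ∪ {ω₂,ω₄}
  {ω₂,ω₄,ω₅}  = {ω₂,ω₅} ∪ {ω₄}
  {ω₁,ω₂,ω₃,ω₄}  = {ω₁,ω₃,ω₄} ∪ {ω₂,ω₄}
  {ω₁,ω₂,ω₄,ω₅}  = {ω₁,ω₂,ω₅} ∪ {ω₄}
  {ω₂,ω₃,ω₄,ω₅}  = {ω₂,ω₅} ∪ {ω₃,ω₄}
  (now 17)
Step 3. New:
  {ω₁}  = {ω₂,ω₃,ω₄,ω₅}ᶜ
  {ω₃}  = {ω₁,ω₂,ω₄,ω₅}ᶜ
  {ω₅}  = {ω₁,ω₂,ω₃,ω₄}ᶜ
  {ω₁,ω₃}  = {ω₂,ω₄,ω₅}ᶜ
  {ω₁,ω₅}  = {ω₂,ω₃,ω₄}ᶜ
  (now 22)
Step 4 (10 new):
  {ω₁,ω₂}  = {ω₂} ∪ {ω₁}
  {ω₁,ω₄}  = {ω₄} ∪ {ω₁}
  {ω₂,ω₃}  = {ω₂} ∪ {ω₃}
  {ω₃,ω₅}  = {ω₅} ∪ {ω₃}
  {ω₄,ω₅}  = {ω₅} ∪ {ω₄}
  {ω₁,ω₂,ω₃}  = {ω₂} ∪ {ω₁,ω₃}
  {ω₁,ω₂,ω₄}  = {ω₂,ω₄} ∪ {ω₁}
  {ω₁,ω₄,ω₅}  = {ω₁,ω₅} ∪ {ω₄}
  {ω₂,ω₃,ω₅}  = {ω₂,ω₅} ∪ {ω₃}
  {ω₃,ω₄,ω₅}  = {ω₃,ω₄} ∪ {ω₅}
  (now 32)
Step 5 adds nothing — fixpoint reached.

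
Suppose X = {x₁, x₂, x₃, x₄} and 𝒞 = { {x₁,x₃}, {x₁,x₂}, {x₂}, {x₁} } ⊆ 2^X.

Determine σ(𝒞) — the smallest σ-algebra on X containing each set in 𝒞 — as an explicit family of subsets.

|σ(𝒞)| = 16.  σ(𝒞) = { {}, {x₁}, {x₂}, {x₃}, {x₄}, {x₁,x₂}, {x₁,x₃}, {x₁,x₄}, {x₂,x₃}, {x₂,x₄}, {x₃,x₄}, {x₁,x₂,x₃}, {x₁,x₂,x₄}, {x₁,x₃,x₄}, {x₂,x₃,x₄}, X }

Working:
Start: 𝒞 ∪ {∅, X} = { {}, {x₁}, {x₂}, {x₁,x₂}, {x₁,x₃}, X }.
Round 1: 5 new —
  {x₂,x₄}  = ᶜ of {x₁,x₃}
  {x₃,x₄}  = ᶜ of {x₁,x₂}
  {x₁,x₂,x₃}  = {x₁,x₂} ∪ {x₁,x₃}
  {x₁,x₃,x₄}  = ᶜ of {x₂}
  {x₂,x₃,x₄}  = ᶜ of {x₁}
  (now 11)
Round 2: 2 new —
  {x₄}  = ᶜ of {x₁,x₂,x₃}
  {x₁,x₂,x₄}  = {x₁,x₂} ∪ {x₂,x₄}
  (now 13)
Round 3 adds 2:
  {x₃}  = ᶜ of {x₁,x₂,x₄}
  {x₁,x₄}  = {x₄} ∪ {x₁}
  (now 15)
Round 4: +1 →
  {x₂,x₃}  = ᶜ of {x₁,x₄}
  (now 16)
After Round 5 the family is unchanged; done.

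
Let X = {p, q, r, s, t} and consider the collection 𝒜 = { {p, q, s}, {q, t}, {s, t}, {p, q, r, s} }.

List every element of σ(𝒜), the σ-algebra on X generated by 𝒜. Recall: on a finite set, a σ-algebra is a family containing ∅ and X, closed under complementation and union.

Answer: σ(𝒜) = { {}, {p}, {q}, {r}, {s}, {t}, {p, q}, {p, r}, {p, s}, {p, t}, {q, r}, {q, s}, {q, t}, {r, s}, {r, t}, {s, t}, {p, q, r}, {p, q, s}, {p, q, t}, {p, r, s}, {p, r, t}, {p, s, t}, {q, r, s}, {q, r, t}, {q, s, t}, {r, s, t}, {p, q, r, s}, {p, q, r, t}, {p, q, s, t}, {p, r, s, t}, {q, r, s, t}, X }

Derivation:
Start: 𝒜 ∪ {∅, X} = { {}, {q, t}, {s, t}, {p, q, s}, {p, q, r, s}, X }.
Step 1: +6 →
  {t}  = {p, q, r, s}ᶜ
  {r, t}  = {p, q, s}ᶜ
  {p, q, r}  = {s, t}ᶜ
  {p, r, s}  = {q, t}ᶜ
  {q, s, t}  = {s, t} ∪ {q, t}
  {p, q, s, t}  = {s, t} ∪ {p, q, s}
Step 2. New:
  {r}  = {p, q, s, t}ᶜ
  {p, r}  = {q, s, t}ᶜ
  {q, r, t}  = {q, t} ∪ {r, t}
  {r, s, t}  = {s, t} ∪ {r, t}
  {p, q, r, t}  = {q, t} ∪ {p, q, r}
  {p, r, s, t}  = {t} ∪ {p, r, s}
  {q, r, s, t}  = {r, t} ∪ {q, s, t}
Step 3: +6 →
  {p}  = {q, r, s, t}ᶜ
  {q}  = {p, r, s, t}ᶜ
  {s}  = {p, q, r, t}ᶜ
  {p, q}  = {r, s, t}ᶜ
  {p, s}  = {q, r, t}ᶜ
  {p, r, t}  = {p, r} ∪ {r, t}
Step 4 adds 6:
  {p, t}  = {t} ∪ {p}
  {q, r}  = {q} ∪ {r}
  {q, s}  = {p, r, t}ᶜ
  {r, s}  = {r} ∪ {s}
  {p, q, t}  = {q, t} ∪ {p, q}
  {p, s, t}  = {t} ∪ {p, s}
Step 5: 1 new —
  {q, r, s}  = {p, t}ᶜ
Step 6 adds nothing — fixpoint reached.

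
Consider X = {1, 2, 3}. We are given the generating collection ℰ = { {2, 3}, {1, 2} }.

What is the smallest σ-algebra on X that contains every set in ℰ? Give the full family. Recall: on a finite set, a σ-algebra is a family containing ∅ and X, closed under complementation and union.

|σ(ℰ)| = 8.  σ(ℰ) = { {}, {1}, {2}, {3}, {1, 2}, {1, 3}, {2, 3}, X }

Trace:
Initial family (4 sets): { {}, {1, 2}, {2, 3}, X }.
Round 1: +2 →
  {1}  = complement {2, 3}
  {3}  = complement {1, 2}
  |family| = 6
Round 2 adds 1:
  {1, 3}  = {3} ∪ {1}
  |family| = 7
Round 3: 1 new —
  {2}  = complement {1, 3}
  |family| = 8
After Round 4 the family is unchanged; done.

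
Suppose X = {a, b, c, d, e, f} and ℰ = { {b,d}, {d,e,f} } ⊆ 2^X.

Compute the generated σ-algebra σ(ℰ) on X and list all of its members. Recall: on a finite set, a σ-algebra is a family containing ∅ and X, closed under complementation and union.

Take S₀ = ℰ ∪ {∅, X} = { ∅, {b,d}, {d,e,f}, X }.
Iteration 1 (3 new):
  {a,b,c}  = {d,e,f}ᶜ
  {a,c,e,f}  = {b,d}ᶜ
  {b,d,e,f}  = {b,d} ∪ {d,e,f}
  [7 total]
Iteration 2. New:
  {a,c}  = {b,d,e,f}ᶜ
  {a,b,c,d}  = {a,b,c} ∪ {b,d}
  {a,b,c,e,f}  = {a,c,e,f} ∪ {a,b,c}
  {a,c,d,e,f}  = {a,c,e,f} ∪ {d,e,f}
  [11 total]
Iteration 3: +3 →
  {b}  = {a,c,d,e,f}ᶜ
  {d}  = {a,b,c,e,f}ᶜ
  {e,f}  = {a,b,c,d}ᶜ
  [14 total]
Iteration 4: 2 new —
  {a,c,d}  = {a,c} ∪ {d}
  {b,e,f}  = {e,f} ∪ {b}
  [16 total]
Iteration 5: stable.

|σ(ℰ)| = 16.  σ(ℰ) = { ∅, {b}, {d}, {a,c}, {b,d}, {e,f}, {a,b,c}, {a,c,d}, {b,e,f}, {d,e,f}, {a,b,c,d}, {a,c,e,f}, {b,d,e,f}, {a,b,c,e,f}, {a,c,d,e,f}, X }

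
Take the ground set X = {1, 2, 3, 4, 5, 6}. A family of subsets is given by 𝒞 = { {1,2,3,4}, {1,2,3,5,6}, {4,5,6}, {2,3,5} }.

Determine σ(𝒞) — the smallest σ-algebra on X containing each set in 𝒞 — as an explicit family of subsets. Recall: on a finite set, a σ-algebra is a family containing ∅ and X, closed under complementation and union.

Initial family (6 sets): { ∅, {2,3,5}, {4,5,6}, {1,2,3,4}, {1,2,3,5,6}, X }.
Step 1: 6 new —
  {4}  = {1,2,3,5,6}ᶜ
  {5,6}  = {1,2,3,4}ᶜ
  {1,2,3}  = {4,5,6}ᶜ
  {1,4,6}  = {2,3,5}ᶜ
  {1,2,3,4,5}  = {2,3,5} ∪ {1,2,3,4}
  {2,3,4,5,6}  = {2,3,5} ∪ {4,5,6}
  [12 total]
Step 2. New:
  {1}  = {2,3,4,5,6}ᶜ
  {6}  = {1,2,3,4,5}ᶜ
  {1,2,3,5}  = {1,2,3} ∪ {2,3,5}
  {1,4,5,6}  = {5,6} ∪ {1,4,6}
  {2,3,4,5}  = {2,3,5} ∪ {4}
  {2,3,5,6}  = {5,6} ∪ {2,3,5}
  {1,2,3,4,6}  = {1,2,3} ∪ {1,4,6}
  [19 total]
Step 3 adds 7:
  {5}  = {1,2,3,4,6}ᶜ
  {1,4}  = {2,3,5,6}ᶜ
  {1,6}  = {2,3,4,5}ᶜ
  {2,3}  = {1,4,5,6}ᶜ
  {4,6}  = {1,2,3,5}ᶜ
  {1,5,6}  = {5,6} ∪ {1}
  {1,2,3,6}  = {1,2,3} ∪ {6}
  [26 total]
Step 4 adds 6:
  {1,5}  = {1} ∪ {5}
  {4,5}  = {1,2,3,6}ᶜ
  {1,4,5}  = {5} ∪ {1,4}
  {2,3,4}  = {1,5,6}ᶜ
  {2,3,6}  = {6} ∪ {2,3}
  {2,3,4,6}  = {2,3} ∪ {4,6}
  [32 total]
Step 5: no new sets; the family is a σ-algebra.

Therefore σ(𝒞) = { ∅, {1}, {4}, {5}, {6}, {1,4}, {1,5}, {1,6}, {2,3}, {4,5}, {4,6}, {5,6}, {1,2,3}, {1,4,5}, {1,4,6}, {1,5,6}, {2,3,4}, {2,3,5}, {2,3,6}, {4,5,6}, {1,2,3,4}, {1,2,3,5}, {1,2,3,6}, {1,4,5,6}, {2,3,4,5}, {2,3,4,6}, {2,3,5,6}, {1,2,3,4,5}, {1,2,3,4,6}, {1,2,3,5,6}, {2,3,4,5,6}, X } (|σ(𝒞)| = 32).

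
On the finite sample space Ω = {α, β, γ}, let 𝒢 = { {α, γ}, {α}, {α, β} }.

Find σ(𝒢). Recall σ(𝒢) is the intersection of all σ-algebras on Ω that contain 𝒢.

|σ(𝒢)| = 8.  σ(𝒢) = { {}, {α}, {β}, {γ}, {α, β}, {α, γ}, {β, γ}, Ω }

Working:
Begin from { {}, {α}, {α, β}, {α, γ}, Ω } (that is, 𝒢 plus ∅ and Ω).
Pass 1: +3 →
  {β}  = complement {α, γ}
  {γ}  = complement {α, β}
  {β, γ}  = complement {α}
  (now 8)
Pass 2: no new sets; the family is a σ-algebra.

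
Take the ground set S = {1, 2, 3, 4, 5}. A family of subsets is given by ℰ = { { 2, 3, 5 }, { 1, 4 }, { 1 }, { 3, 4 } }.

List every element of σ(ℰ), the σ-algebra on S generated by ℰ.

|σ(ℰ)| = 16.  σ(ℰ) = { {  }, { 1 }, { 3 }, { 4 }, { 1, 3 }, { 1, 4 }, { 2, 5 }, { 3, 4 }, { 1, 2, 5 }, { 1, 3, 4 }, { 2, 3, 5 }, { 2, 4, 5 }, { 1, 2, 3, 5 }, { 1, 2, 4, 5 }, { 2, 3, 4, 5 }, S }

Check:
Initial family (6 sets): { {  }, { 1 }, { 1, 4 }, { 3, 4 }, { 2, 3, 5 }, S }.
Pass 1. New:
  { 1, 2, 5 }  = S∖{ 3, 4 }
  { 1, 3, 4 }  = { 3, 4 } ∪ { 1, 4 }
  { 1, 2, 3, 5 }  = { 2, 3, 5 } ∪ { 1 }
  { 2, 3, 4, 5 }  = S∖{ 1 }
  [10 total]
Pass 2. New:
  { 4 }  = S∖{ 1, 2, 3, 5 }
  { 2, 5 }  = S∖{ 1, 3, 4 }
  { 1, 2, 4, 5 }  = { 1, 2, 5 } ∪ { 1, 4 }
  [13 total]
Pass 3 (2 new):
  { 3 }  = S∖{ 1, 2, 4, 5 }
  { 2, 4, 5 }  = { 2, 5 } ∪ { 4 }
  [15 total]
Pass 4. New:
  { 1, 3 }  = S∖{ 2, 4, 5 }
  [16 total]
Pass 5: already closed under ᶜ and ∪.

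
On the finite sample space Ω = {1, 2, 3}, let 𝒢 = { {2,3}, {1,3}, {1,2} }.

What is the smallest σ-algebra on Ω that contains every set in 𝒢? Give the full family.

σ(𝒢) (8 sets): { {}, {1}, {2}, {3}, {1,2}, {1,3}, {2,3}, Ω }

Trace:
Take S₀ = 𝒢 ∪ {∅, Ω} = { {}, {1,2}, {1,3}, {2,3}, Ω }.
Iteration 1: +3 →
  {1}  = ᶜ of {2,3}
  {2}  = ᶜ of {1,3}
  {3}  = ᶜ of {1,2}
  — 8 sets.
After Iteration 2 the family is unchanged; done.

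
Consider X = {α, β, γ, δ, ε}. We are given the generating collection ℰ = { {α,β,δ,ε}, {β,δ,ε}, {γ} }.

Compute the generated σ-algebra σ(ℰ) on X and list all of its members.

σ(ℰ) (8 sets): { {}, {α}, {γ}, {α,γ}, {β,δ,ε}, {α,β,δ,ε}, {β,γ,δ,ε}, X }

Working:
Start: ℰ ∪ {∅, X} = { {}, {γ}, {β,δ,ε}, {α,β,δ,ε}, X }.
Round 1 adds 2:
  {α,γ}  = complement {β,δ,ε}
  {β,γ,δ,ε}  = {γ} ∪ {β,δ,ε}
  — 7 sets.
Round 2: +1 →
  {α}  = complement {β,γ,δ,ε}
  — 8 sets.
Round 3: already closed under ᶜ and ∪.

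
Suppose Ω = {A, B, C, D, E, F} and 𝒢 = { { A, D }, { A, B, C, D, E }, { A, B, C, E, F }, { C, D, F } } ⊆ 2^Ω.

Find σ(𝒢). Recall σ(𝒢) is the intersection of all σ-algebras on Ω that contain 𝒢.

|σ(𝒢)| = 32.  σ(𝒢) = { ∅, { A }, { C }, { D }, { F }, { A, C }, { A, D }, { A, F }, { B, E }, { C, D }, { C, F }, { D, F }, { A, B, E }, { A, C, D }, { A, C, F }, { A, D, F }, { B, C, E }, { B, D, E }, { B, E, F }, { C, D, F }, { A, B, C, E }, { A, B, D, E }, { A, B, E, F }, { A, C, D, F }, { B, C, D, E }, { B, C, E, F }, { B, D, E, F }, { A, B, C, D, E }, { A, B, C, E, F }, { A, B, D, E, F }, { B, C, D, E, F }, Ω }

Derivation:
Start: 𝒢 ∪ {∅, Ω} = { ∅, { A, D }, { C, D, F }, { A, B, C, D, E }, { A, B, C, E, F }, Ω }.
Step 1: +5 →
  { D }  = Ω∖{ A, B, C, E, F }
  { F }  = Ω∖{ A, B, C, D, E }
  { A, B, E }  = Ω∖{ C, D, F }
  { A, C, D, F }  = { A, D } ∪ { C, D, F }
  { B, C, E, F }  = Ω∖{ A, D }
  (now 11)
Step 2 (6 new):
  { B, E }  = Ω∖{ A, C, D, F }
  { D, F }  = { F } ∪ { D }
  { A, D, F }  = { F } ∪ { A, D }
  { A, B, D, E }  = { A, B, E } ∪ { A, D }
  { A, B, E, F }  = { F } ∪ { A, B, E }
  { B, C, D, E, F }  = { D } ∪ { B, C, E, F }
  (now 17)
Step 3 (9 new):
  { A }  = Ω∖{ B, C, D, E, F }
  { C, D }  = Ω∖{ A, B, E, F }
  { C, F }  = Ω∖{ A, B, D, E }
  { B, C, E }  = Ω∖{ A, D, F }
  { B, D, E }  = { B, E } ∪ { D }
  { B, E, F }  = { B, E } ∪ { F }
  { A, B, C, E }  = Ω∖{ D, F }
  { B, D, E, F }  = { B, E } ∪ { D, F }
  { A, B, D, E, F }  = { A, B, E } ∪ { A, D, F }
  (now 26)
Step 4. New:
  { C }  = Ω∖{ A, B, D, E, F }
  { A, C }  = Ω∖{ B, D, E, F }
  { A, F }  = { A } ∪ { F }
  { A, C, D }  = Ω∖{ B, E, F }
  { A, C, F }  = Ω∖{ B, D, E }
  { B, C, D, E }  = { B, E } ∪ { C, D }
  (now 32)
Step 5: already closed under ᶜ and ∪.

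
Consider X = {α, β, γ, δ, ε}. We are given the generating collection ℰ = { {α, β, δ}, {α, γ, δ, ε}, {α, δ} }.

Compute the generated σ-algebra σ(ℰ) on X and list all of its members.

σ(ℰ) (8 sets): { {}, {β}, {α, δ}, {γ, ε}, {α, β, δ}, {β, γ, ε}, {α, γ, δ, ε}, X }

Working:
Seed the family with ℰ together with ∅ and X: { {}, {α, δ}, {α, β, δ}, {α, γ, δ, ε}, X }.
Round 1. New:
  {β}  = complement {α, γ, δ, ε}
  {γ, ε}  = complement {α, β, δ}
  {β, γ, ε}  = complement {α, δ}
  |family| = 8
Round 2: stable.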